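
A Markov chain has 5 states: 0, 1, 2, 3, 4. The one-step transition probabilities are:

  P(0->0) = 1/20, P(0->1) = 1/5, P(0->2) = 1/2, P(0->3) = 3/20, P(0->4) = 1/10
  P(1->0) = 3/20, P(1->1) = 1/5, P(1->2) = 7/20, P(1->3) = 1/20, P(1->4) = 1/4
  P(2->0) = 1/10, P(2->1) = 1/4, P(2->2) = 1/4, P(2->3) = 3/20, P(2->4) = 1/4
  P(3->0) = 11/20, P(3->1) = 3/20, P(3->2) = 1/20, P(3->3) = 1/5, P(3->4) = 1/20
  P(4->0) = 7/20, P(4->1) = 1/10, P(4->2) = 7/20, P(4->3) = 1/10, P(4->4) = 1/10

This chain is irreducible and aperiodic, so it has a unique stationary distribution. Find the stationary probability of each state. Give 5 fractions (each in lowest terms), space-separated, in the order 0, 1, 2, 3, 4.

Answer: 38949/194939 37464/194939 60491/194939 25103/194939 32932/194939

Derivation:
The stationary distribution satisfies pi = pi * P, i.e.:
  pi_0 = 1/20*pi_0 + 3/20*pi_1 + 1/10*pi_2 + 11/20*pi_3 + 7/20*pi_4
  pi_1 = 1/5*pi_0 + 1/5*pi_1 + 1/4*pi_2 + 3/20*pi_3 + 1/10*pi_4
  pi_2 = 1/2*pi_0 + 7/20*pi_1 + 1/4*pi_2 + 1/20*pi_3 + 7/20*pi_4
  pi_3 = 3/20*pi_0 + 1/20*pi_1 + 3/20*pi_2 + 1/5*pi_3 + 1/10*pi_4
  pi_4 = 1/10*pi_0 + 1/4*pi_1 + 1/4*pi_2 + 1/20*pi_3 + 1/10*pi_4
with normalization: pi_0 + pi_1 + pi_2 + pi_3 + pi_4 = 1.

Using the first 4 balance equations plus normalization, the linear system A*pi = b is:
  [-19/20, 3/20, 1/10, 11/20, 7/20] . pi = 0
  [1/5, -4/5, 1/4, 3/20, 1/10] . pi = 0
  [1/2, 7/20, -3/4, 1/20, 7/20] . pi = 0
  [3/20, 1/20, 3/20, -4/5, 1/10] . pi = 0
  [1, 1, 1, 1, 1] . pi = 1

Solving yields:
  pi_0 = 38949/194939
  pi_1 = 37464/194939
  pi_2 = 60491/194939
  pi_3 = 25103/194939
  pi_4 = 32932/194939

Verification (pi * P):
  38949/194939*1/20 + 37464/194939*3/20 + 60491/194939*1/10 + 25103/194939*11/20 + 32932/194939*7/20 = 38949/194939 = pi_0  (ok)
  38949/194939*1/5 + 37464/194939*1/5 + 60491/194939*1/4 + 25103/194939*3/20 + 32932/194939*1/10 = 37464/194939 = pi_1  (ok)
  38949/194939*1/2 + 37464/194939*7/20 + 60491/194939*1/4 + 25103/194939*1/20 + 32932/194939*7/20 = 60491/194939 = pi_2  (ok)
  38949/194939*3/20 + 37464/194939*1/20 + 60491/194939*3/20 + 25103/194939*1/5 + 32932/194939*1/10 = 25103/194939 = pi_3  (ok)
  38949/194939*1/10 + 37464/194939*1/4 + 60491/194939*1/4 + 25103/194939*1/20 + 32932/194939*1/10 = 32932/194939 = pi_4  (ok)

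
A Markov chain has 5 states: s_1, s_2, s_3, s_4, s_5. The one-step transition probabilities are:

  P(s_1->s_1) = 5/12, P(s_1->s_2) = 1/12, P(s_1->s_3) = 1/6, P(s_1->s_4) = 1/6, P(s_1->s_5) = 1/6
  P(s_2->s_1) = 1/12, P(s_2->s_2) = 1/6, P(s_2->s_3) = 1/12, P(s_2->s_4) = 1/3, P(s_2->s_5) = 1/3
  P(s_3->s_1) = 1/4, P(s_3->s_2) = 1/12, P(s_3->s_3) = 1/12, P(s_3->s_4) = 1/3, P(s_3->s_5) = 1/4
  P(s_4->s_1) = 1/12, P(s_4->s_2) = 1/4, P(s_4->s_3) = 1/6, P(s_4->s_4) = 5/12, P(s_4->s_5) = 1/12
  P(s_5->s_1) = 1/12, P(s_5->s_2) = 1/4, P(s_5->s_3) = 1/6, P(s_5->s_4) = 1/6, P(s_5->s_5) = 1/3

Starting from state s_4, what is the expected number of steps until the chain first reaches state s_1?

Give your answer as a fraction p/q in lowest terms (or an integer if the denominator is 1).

Answer: 668/71

Derivation:
Let h_i = expected steps to first reach s_1 from state i.
Boundary: h_s_1 = 0.
First-step equations for the other states:
  h_s_2 = 1 + 1/12*h_s_1 + 1/6*h_s_2 + 1/12*h_s_3 + 1/3*h_s_4 + 1/3*h_s_5
  h_s_3 = 1 + 1/4*h_s_1 + 1/12*h_s_2 + 1/12*h_s_3 + 1/3*h_s_4 + 1/4*h_s_5
  h_s_4 = 1 + 1/12*h_s_1 + 1/4*h_s_2 + 1/6*h_s_3 + 5/12*h_s_4 + 1/12*h_s_5
  h_s_5 = 1 + 1/12*h_s_1 + 1/4*h_s_2 + 1/6*h_s_3 + 1/6*h_s_4 + 1/3*h_s_5

Substituting h_s_1 = 0 and rearranging gives the linear system (I - Q) h = 1:
  [5/6, -1/12, -1/3, -1/3] . (h_s_2, h_s_3, h_s_4, h_s_5) = 1
  [-1/12, 11/12, -1/3, -1/4] . (h_s_2, h_s_3, h_s_4, h_s_5) = 1
  [-1/4, -1/6, 7/12, -1/12] . (h_s_2, h_s_3, h_s_4, h_s_5) = 1
  [-1/4, -1/6, -1/6, 2/3] . (h_s_2, h_s_3, h_s_4, h_s_5) = 1

Solving yields:
  h_s_2 = 676/71
  h_s_3 = 564/71
  h_s_4 = 668/71
  h_s_5 = 668/71

Starting state is s_4, so the expected hitting time is h_s_4 = 668/71.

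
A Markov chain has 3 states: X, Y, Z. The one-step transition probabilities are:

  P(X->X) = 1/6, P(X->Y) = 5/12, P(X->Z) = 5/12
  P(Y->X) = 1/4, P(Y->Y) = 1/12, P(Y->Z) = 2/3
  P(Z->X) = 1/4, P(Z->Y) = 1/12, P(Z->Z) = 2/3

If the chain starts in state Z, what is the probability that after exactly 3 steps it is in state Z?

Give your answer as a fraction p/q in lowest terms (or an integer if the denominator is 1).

Answer: 39/64

Derivation:
Computing P^3 by repeated multiplication:
P^1 =
  X: [1/6, 5/12, 5/12]
  Y: [1/4, 1/12, 2/3]
  Z: [1/4, 1/12, 2/3]
P^2 =
  X: [17/72, 5/36, 5/8]
  Y: [11/48, 1/6, 29/48]
  Z: [11/48, 1/6, 29/48]
P^3 =
  X: [199/864, 35/216, 175/288]
  Y: [133/576, 23/144, 39/64]
  Z: [133/576, 23/144, 39/64]

(P^3)[Z -> Z] = 39/64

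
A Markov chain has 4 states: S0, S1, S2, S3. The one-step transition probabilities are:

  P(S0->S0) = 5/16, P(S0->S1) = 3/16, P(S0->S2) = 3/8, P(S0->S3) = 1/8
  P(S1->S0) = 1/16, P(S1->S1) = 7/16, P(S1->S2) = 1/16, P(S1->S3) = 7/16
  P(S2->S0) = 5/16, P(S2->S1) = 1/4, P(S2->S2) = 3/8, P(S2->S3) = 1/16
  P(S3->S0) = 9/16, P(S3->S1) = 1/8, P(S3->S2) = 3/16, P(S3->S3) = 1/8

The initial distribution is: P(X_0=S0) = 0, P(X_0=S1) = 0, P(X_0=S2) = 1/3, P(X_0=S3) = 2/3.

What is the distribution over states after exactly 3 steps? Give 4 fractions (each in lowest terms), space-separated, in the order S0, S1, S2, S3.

Answer: 901/3072 3145/12288 1107/4096 1109/6144

Derivation:
Propagating the distribution step by step (d_{t+1} = d_t * P):
d_0 = (S0=0, S1=0, S2=1/3, S3=2/3)
  d_1[S0] = 0*5/16 + 0*1/16 + 1/3*5/16 + 2/3*9/16 = 23/48
  d_1[S1] = 0*3/16 + 0*7/16 + 1/3*1/4 + 2/3*1/8 = 1/6
  d_1[S2] = 0*3/8 + 0*1/16 + 1/3*3/8 + 2/3*3/16 = 1/4
  d_1[S3] = 0*1/8 + 0*7/16 + 1/3*1/16 + 2/3*1/8 = 5/48
d_1 = (S0=23/48, S1=1/6, S2=1/4, S3=5/48)
  d_2[S0] = 23/48*5/16 + 1/6*1/16 + 1/4*5/16 + 5/48*9/16 = 19/64
  d_2[S1] = 23/48*3/16 + 1/6*7/16 + 1/4*1/4 + 5/48*1/8 = 61/256
  d_2[S2] = 23/48*3/8 + 1/6*1/16 + 1/4*3/8 + 5/48*3/16 = 233/768
  d_2[S3] = 23/48*1/8 + 1/6*7/16 + 1/4*1/16 + 5/48*1/8 = 31/192
d_2 = (S0=19/64, S1=61/256, S2=233/768, S3=31/192)
  d_3[S0] = 19/64*5/16 + 61/256*1/16 + 233/768*5/16 + 31/192*9/16 = 901/3072
  d_3[S1] = 19/64*3/16 + 61/256*7/16 + 233/768*1/4 + 31/192*1/8 = 3145/12288
  d_3[S2] = 19/64*3/8 + 61/256*1/16 + 233/768*3/8 + 31/192*3/16 = 1107/4096
  d_3[S3] = 19/64*1/8 + 61/256*7/16 + 233/768*1/16 + 31/192*1/8 = 1109/6144
d_3 = (S0=901/3072, S1=3145/12288, S2=1107/4096, S3=1109/6144)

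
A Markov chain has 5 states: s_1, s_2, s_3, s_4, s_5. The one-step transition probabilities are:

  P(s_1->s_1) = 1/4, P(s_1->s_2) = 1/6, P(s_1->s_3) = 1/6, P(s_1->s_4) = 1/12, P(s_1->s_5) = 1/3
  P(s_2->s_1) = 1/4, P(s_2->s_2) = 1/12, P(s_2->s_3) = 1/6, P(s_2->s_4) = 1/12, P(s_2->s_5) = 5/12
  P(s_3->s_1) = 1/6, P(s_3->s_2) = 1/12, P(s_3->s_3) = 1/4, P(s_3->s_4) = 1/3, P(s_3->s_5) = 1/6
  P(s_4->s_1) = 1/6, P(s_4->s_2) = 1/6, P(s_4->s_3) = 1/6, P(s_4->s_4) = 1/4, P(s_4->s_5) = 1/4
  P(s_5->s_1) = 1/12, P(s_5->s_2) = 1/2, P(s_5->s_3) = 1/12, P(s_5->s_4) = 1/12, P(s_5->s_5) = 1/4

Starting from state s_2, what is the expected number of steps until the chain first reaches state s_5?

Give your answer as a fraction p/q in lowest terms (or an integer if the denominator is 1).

Answer: 15840/5179

Derivation:
Let h_i = expected steps to first reach s_5 from state i.
Boundary: h_s_5 = 0.
First-step equations for the other states:
  h_s_1 = 1 + 1/4*h_s_1 + 1/6*h_s_2 + 1/6*h_s_3 + 1/12*h_s_4 + 1/3*h_s_5
  h_s_2 = 1 + 1/4*h_s_1 + 1/12*h_s_2 + 1/6*h_s_3 + 1/12*h_s_4 + 5/12*h_s_5
  h_s_3 = 1 + 1/6*h_s_1 + 1/12*h_s_2 + 1/4*h_s_3 + 1/3*h_s_4 + 1/6*h_s_5
  h_s_4 = 1 + 1/6*h_s_1 + 1/6*h_s_2 + 1/6*h_s_3 + 1/4*h_s_4 + 1/4*h_s_5

Substituting h_s_5 = 0 and rearranging gives the linear system (I - Q) h = 1:
  [3/4, -1/6, -1/6, -1/12] . (h_s_1, h_s_2, h_s_3, h_s_4) = 1
  [-1/4, 11/12, -1/6, -1/12] . (h_s_1, h_s_2, h_s_3, h_s_4) = 1
  [-1/6, -1/12, 3/4, -1/3] . (h_s_1, h_s_2, h_s_3, h_s_4) = 1
  [-1/6, -1/6, -1/6, 3/4] . (h_s_1, h_s_2, h_s_3, h_s_4) = 1

Solving yields:
  h_s_1 = 17160/5179
  h_s_2 = 15840/5179
  h_s_3 = 20868/5179
  h_s_4 = 18876/5179

Starting state is s_2, so the expected hitting time is h_s_2 = 15840/5179.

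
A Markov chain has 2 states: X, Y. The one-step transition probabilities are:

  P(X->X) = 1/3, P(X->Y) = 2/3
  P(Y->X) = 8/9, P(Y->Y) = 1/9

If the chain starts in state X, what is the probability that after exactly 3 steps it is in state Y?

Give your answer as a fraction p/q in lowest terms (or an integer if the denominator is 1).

Answer: 122/243

Derivation:
Computing P^3 by repeated multiplication:
P^1 =
  X: [1/3, 2/3]
  Y: [8/9, 1/9]
P^2 =
  X: [19/27, 8/27]
  Y: [32/81, 49/81]
P^3 =
  X: [121/243, 122/243]
  Y: [488/729, 241/729]

(P^3)[X -> Y] = 122/243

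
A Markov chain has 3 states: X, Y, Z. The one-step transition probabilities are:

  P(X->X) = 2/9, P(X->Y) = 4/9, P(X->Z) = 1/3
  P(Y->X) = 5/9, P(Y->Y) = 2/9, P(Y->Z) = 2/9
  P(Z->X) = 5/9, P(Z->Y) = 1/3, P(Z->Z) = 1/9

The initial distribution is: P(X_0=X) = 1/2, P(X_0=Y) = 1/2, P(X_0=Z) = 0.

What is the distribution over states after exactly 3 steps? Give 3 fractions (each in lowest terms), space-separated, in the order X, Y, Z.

Answer: 67/162 250/729 355/1458

Derivation:
Propagating the distribution step by step (d_{t+1} = d_t * P):
d_0 = (X=1/2, Y=1/2, Z=0)
  d_1[X] = 1/2*2/9 + 1/2*5/9 + 0*5/9 = 7/18
  d_1[Y] = 1/2*4/9 + 1/2*2/9 + 0*1/3 = 1/3
  d_1[Z] = 1/2*1/3 + 1/2*2/9 + 0*1/9 = 5/18
d_1 = (X=7/18, Y=1/3, Z=5/18)
  d_2[X] = 7/18*2/9 + 1/3*5/9 + 5/18*5/9 = 23/54
  d_2[Y] = 7/18*4/9 + 1/3*2/9 + 5/18*1/3 = 55/162
  d_2[Z] = 7/18*1/3 + 1/3*2/9 + 5/18*1/9 = 19/81
d_2 = (X=23/54, Y=55/162, Z=19/81)
  d_3[X] = 23/54*2/9 + 55/162*5/9 + 19/81*5/9 = 67/162
  d_3[Y] = 23/54*4/9 + 55/162*2/9 + 19/81*1/3 = 250/729
  d_3[Z] = 23/54*1/3 + 55/162*2/9 + 19/81*1/9 = 355/1458
d_3 = (X=67/162, Y=250/729, Z=355/1458)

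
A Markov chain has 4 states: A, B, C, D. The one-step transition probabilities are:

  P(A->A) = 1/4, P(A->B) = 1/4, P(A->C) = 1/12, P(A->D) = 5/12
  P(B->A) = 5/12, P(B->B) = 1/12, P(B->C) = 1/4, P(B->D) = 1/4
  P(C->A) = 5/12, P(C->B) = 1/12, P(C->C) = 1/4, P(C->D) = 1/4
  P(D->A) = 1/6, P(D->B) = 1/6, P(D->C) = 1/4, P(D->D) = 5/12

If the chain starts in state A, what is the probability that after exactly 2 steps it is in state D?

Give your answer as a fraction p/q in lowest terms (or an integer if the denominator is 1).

Computing P^2 by repeated multiplication:
P^1 =
  A: [1/4, 1/4, 1/12, 5/12]
  B: [5/12, 1/12, 1/4, 1/4]
  C: [5/12, 1/12, 1/4, 1/4]
  D: [1/6, 1/6, 1/4, 5/12]
P^2 =
  A: [13/48, 23/144, 5/24, 13/36]
  B: [41/144, 25/144, 13/72, 13/36]
  C: [41/144, 25/144, 13/72, 13/36]
  D: [41/144, 7/48, 2/9, 25/72]

(P^2)[A -> D] = 13/36

Answer: 13/36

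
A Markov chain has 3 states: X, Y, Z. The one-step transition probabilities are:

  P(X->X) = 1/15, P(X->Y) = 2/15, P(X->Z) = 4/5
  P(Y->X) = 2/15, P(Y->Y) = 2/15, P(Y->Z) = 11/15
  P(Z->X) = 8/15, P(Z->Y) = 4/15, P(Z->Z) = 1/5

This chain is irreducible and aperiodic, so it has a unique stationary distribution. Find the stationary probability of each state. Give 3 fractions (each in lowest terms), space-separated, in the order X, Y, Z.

The stationary distribution satisfies pi = pi * P, i.e.:
  pi_X = 1/15*pi_X + 2/15*pi_Y + 8/15*pi_Z
  pi_Y = 2/15*pi_X + 2/15*pi_Y + 4/15*pi_Z
  pi_Z = 4/5*pi_X + 11/15*pi_Y + 1/5*pi_Z
with normalization: pi_X + pi_Y + pi_Z = 1.

Using the first 2 balance equations plus normalization, the linear system A*pi = b is:
  [-14/15, 2/15, 8/15] . pi = 0
  [2/15, -13/15, 4/15] . pi = 0
  [1, 1, 1] . pi = 1

Solving yields:
  pi_X = 56/181
  pi_Y = 36/181
  pi_Z = 89/181

Verification (pi * P):
  56/181*1/15 + 36/181*2/15 + 89/181*8/15 = 56/181 = pi_X  (ok)
  56/181*2/15 + 36/181*2/15 + 89/181*4/15 = 36/181 = pi_Y  (ok)
  56/181*4/5 + 36/181*11/15 + 89/181*1/5 = 89/181 = pi_Z  (ok)

Answer: 56/181 36/181 89/181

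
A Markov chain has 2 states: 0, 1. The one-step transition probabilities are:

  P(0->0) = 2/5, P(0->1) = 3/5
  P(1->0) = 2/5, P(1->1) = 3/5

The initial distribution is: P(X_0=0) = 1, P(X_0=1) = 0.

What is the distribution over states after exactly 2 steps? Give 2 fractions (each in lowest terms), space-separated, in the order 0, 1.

Propagating the distribution step by step (d_{t+1} = d_t * P):
d_0 = (0=1, 1=0)
  d_1[0] = 1*2/5 + 0*2/5 = 2/5
  d_1[1] = 1*3/5 + 0*3/5 = 3/5
d_1 = (0=2/5, 1=3/5)
  d_2[0] = 2/5*2/5 + 3/5*2/5 = 2/5
  d_2[1] = 2/5*3/5 + 3/5*3/5 = 3/5
d_2 = (0=2/5, 1=3/5)

Answer: 2/5 3/5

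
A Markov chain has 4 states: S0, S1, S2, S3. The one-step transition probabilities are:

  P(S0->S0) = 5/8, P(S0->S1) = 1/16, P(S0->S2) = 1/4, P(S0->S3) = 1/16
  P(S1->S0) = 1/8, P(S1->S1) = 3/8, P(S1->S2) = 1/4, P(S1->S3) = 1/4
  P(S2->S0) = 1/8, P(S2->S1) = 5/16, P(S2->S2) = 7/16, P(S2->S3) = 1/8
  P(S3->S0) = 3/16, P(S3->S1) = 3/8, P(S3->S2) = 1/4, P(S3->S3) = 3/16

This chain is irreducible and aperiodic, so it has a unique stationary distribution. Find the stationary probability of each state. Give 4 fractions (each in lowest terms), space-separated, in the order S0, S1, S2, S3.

The stationary distribution satisfies pi = pi * P, i.e.:
  pi_S0 = 5/8*pi_S0 + 1/8*pi_S1 + 1/8*pi_S2 + 3/16*pi_S3
  pi_S1 = 1/16*pi_S0 + 3/8*pi_S1 + 5/16*pi_S2 + 3/8*pi_S3
  pi_S2 = 1/4*pi_S0 + 1/4*pi_S1 + 7/16*pi_S2 + 1/4*pi_S3
  pi_S3 = 1/16*pi_S0 + 1/4*pi_S1 + 1/8*pi_S2 + 3/16*pi_S3
with normalization: pi_S0 + pi_S1 + pi_S2 + pi_S3 = 1.

Using the first 3 balance equations plus normalization, the linear system A*pi = b is:
  [-3/8, 1/8, 1/8, 3/16] . pi = 0
  [1/16, -5/8, 5/16, 3/8] . pi = 0
  [1/4, 1/4, -9/16, 1/4] . pi = 0
  [1, 1, 1, 1] . pi = 1

Solving yields:
  pi_S0 = 486/1807
  pi_S1 = 491/1807
  pi_S2 = 4/13
  pi_S3 = 274/1807

Verification (pi * P):
  486/1807*5/8 + 491/1807*1/8 + 4/13*1/8 + 274/1807*3/16 = 486/1807 = pi_S0  (ok)
  486/1807*1/16 + 491/1807*3/8 + 4/13*5/16 + 274/1807*3/8 = 491/1807 = pi_S1  (ok)
  486/1807*1/4 + 491/1807*1/4 + 4/13*7/16 + 274/1807*1/4 = 4/13 = pi_S2  (ok)
  486/1807*1/16 + 491/1807*1/4 + 4/13*1/8 + 274/1807*3/16 = 274/1807 = pi_S3  (ok)

Answer: 486/1807 491/1807 4/13 274/1807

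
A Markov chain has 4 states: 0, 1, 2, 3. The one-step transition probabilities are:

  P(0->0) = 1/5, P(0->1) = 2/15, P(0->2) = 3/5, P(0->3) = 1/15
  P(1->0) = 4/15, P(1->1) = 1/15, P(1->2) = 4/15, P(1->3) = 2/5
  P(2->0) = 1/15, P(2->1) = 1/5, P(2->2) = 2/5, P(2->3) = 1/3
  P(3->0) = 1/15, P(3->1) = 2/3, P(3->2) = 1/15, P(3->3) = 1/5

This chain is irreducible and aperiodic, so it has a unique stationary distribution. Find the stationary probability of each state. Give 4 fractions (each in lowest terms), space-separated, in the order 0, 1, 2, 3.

Answer: 180/1267 1073/3801 54/181 1054/3801

Derivation:
The stationary distribution satisfies pi = pi * P, i.e.:
  pi_0 = 1/5*pi_0 + 4/15*pi_1 + 1/15*pi_2 + 1/15*pi_3
  pi_1 = 2/15*pi_0 + 1/15*pi_1 + 1/5*pi_2 + 2/3*pi_3
  pi_2 = 3/5*pi_0 + 4/15*pi_1 + 2/5*pi_2 + 1/15*pi_3
  pi_3 = 1/15*pi_0 + 2/5*pi_1 + 1/3*pi_2 + 1/5*pi_3
with normalization: pi_0 + pi_1 + pi_2 + pi_3 = 1.

Using the first 3 balance equations plus normalization, the linear system A*pi = b is:
  [-4/5, 4/15, 1/15, 1/15] . pi = 0
  [2/15, -14/15, 1/5, 2/3] . pi = 0
  [3/5, 4/15, -3/5, 1/15] . pi = 0
  [1, 1, 1, 1] . pi = 1

Solving yields:
  pi_0 = 180/1267
  pi_1 = 1073/3801
  pi_2 = 54/181
  pi_3 = 1054/3801

Verification (pi * P):
  180/1267*1/5 + 1073/3801*4/15 + 54/181*1/15 + 1054/3801*1/15 = 180/1267 = pi_0  (ok)
  180/1267*2/15 + 1073/3801*1/15 + 54/181*1/5 + 1054/3801*2/3 = 1073/3801 = pi_1  (ok)
  180/1267*3/5 + 1073/3801*4/15 + 54/181*2/5 + 1054/3801*1/15 = 54/181 = pi_2  (ok)
  180/1267*1/15 + 1073/3801*2/5 + 54/181*1/3 + 1054/3801*1/5 = 1054/3801 = pi_3  (ok)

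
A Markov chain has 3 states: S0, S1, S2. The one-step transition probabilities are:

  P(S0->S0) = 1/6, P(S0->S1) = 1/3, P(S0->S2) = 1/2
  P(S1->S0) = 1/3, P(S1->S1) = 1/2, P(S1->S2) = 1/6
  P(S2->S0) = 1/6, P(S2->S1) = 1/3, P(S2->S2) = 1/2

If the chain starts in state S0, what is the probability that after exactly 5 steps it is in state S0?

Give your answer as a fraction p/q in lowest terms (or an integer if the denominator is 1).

Computing P^5 by repeated multiplication:
P^1 =
  S0: [1/6, 1/3, 1/2]
  S1: [1/3, 1/2, 1/6]
  S2: [1/6, 1/3, 1/2]
P^2 =
  S0: [2/9, 7/18, 7/18]
  S1: [1/4, 5/12, 1/3]
  S2: [2/9, 7/18, 7/18]
P^3 =
  S0: [25/108, 43/108, 10/27]
  S1: [17/72, 29/72, 13/36]
  S2: [25/108, 43/108, 10/27]
P^4 =
  S0: [151/648, 259/648, 119/324]
  S1: [101/432, 173/432, 79/216]
  S2: [151/648, 259/648, 119/324]
P^5 =
  S0: [907/3888, 1555/3888, 713/1944]
  S1: [605/2592, 1037/2592, 475/1296]
  S2: [907/3888, 1555/3888, 713/1944]

(P^5)[S0 -> S0] = 907/3888

Answer: 907/3888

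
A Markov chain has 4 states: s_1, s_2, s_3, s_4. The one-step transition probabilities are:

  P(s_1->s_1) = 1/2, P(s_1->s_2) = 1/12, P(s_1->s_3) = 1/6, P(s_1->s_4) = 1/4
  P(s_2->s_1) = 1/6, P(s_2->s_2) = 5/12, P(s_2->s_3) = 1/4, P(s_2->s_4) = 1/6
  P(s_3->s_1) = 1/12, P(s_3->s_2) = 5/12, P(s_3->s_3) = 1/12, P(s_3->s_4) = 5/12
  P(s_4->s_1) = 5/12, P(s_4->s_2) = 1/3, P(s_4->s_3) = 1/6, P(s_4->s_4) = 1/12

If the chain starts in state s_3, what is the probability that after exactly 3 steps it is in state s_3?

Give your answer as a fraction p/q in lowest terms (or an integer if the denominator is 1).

Answer: 311/1728

Derivation:
Computing P^3 by repeated multiplication:
P^1 =
  s_1: [1/2, 1/12, 1/6, 1/4]
  s_2: [1/6, 5/12, 1/4, 1/6]
  s_3: [1/12, 5/12, 1/12, 5/12]
  s_4: [5/12, 1/3, 1/6, 1/12]
P^2 =
  s_1: [55/144, 11/48, 23/144, 11/48]
  s_2: [35/144, 25/72, 13/72, 11/48]
  s_3: [7/24, 17/48, 7/36, 23/144]
  s_4: [5/16, 13/48, 13/72, 17/72]
P^3 =
  s_1: [73/216, 467/1728, 149/864, 379/1728]
  s_2: [167/576, 547/1728, 13/72, 23/108]
  s_3: [497/1728, 529/1728, 311/1728, 391/1728]
  s_4: [17/54, 253/864, 301/1728, 377/1728]

(P^3)[s_3 -> s_3] = 311/1728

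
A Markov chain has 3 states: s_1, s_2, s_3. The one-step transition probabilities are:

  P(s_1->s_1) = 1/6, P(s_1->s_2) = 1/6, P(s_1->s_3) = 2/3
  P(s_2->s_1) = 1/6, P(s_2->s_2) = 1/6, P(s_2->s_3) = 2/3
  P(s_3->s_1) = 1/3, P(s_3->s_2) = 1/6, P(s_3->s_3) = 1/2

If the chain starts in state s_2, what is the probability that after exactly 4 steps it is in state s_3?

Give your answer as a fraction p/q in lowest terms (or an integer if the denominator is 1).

Computing P^4 by repeated multiplication:
P^1 =
  s_1: [1/6, 1/6, 2/3]
  s_2: [1/6, 1/6, 2/3]
  s_3: [1/3, 1/6, 1/2]
P^2 =
  s_1: [5/18, 1/6, 5/9]
  s_2: [5/18, 1/6, 5/9]
  s_3: [1/4, 1/6, 7/12]
P^3 =
  s_1: [7/27, 1/6, 31/54]
  s_2: [7/27, 1/6, 31/54]
  s_3: [19/72, 1/6, 41/72]
P^4 =
  s_1: [85/324, 1/6, 185/324]
  s_2: [85/324, 1/6, 185/324]
  s_3: [113/432, 1/6, 247/432]

(P^4)[s_2 -> s_3] = 185/324

Answer: 185/324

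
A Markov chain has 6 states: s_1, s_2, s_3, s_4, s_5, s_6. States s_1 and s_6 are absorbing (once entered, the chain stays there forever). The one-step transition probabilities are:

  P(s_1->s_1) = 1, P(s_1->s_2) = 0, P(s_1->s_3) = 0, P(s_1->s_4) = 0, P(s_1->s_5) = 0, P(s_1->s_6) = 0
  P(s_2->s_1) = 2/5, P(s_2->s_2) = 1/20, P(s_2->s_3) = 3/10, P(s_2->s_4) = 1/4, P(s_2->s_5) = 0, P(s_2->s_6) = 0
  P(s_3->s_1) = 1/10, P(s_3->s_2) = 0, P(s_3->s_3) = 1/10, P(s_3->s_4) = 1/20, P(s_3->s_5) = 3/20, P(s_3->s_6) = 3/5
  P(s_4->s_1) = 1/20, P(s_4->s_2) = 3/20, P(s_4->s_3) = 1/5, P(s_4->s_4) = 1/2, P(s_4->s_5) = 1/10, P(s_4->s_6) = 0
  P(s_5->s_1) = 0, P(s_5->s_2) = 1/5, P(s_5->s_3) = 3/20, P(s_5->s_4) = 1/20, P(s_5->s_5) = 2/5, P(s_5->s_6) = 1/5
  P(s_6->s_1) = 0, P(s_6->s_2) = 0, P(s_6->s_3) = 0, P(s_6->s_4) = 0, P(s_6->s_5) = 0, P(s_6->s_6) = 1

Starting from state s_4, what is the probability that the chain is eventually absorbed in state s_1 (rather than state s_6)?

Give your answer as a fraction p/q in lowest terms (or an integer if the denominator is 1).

Let a_i = P(absorbed in s_1 | start in state i).
Boundary conditions: a_s_1 = 1, a_s_6 = 0.
For each transient state i, a_i = sum_j P(i->j) * a_j:
  a_s_2 = 2/5*a_s_1 + 1/20*a_s_2 + 3/10*a_s_3 + 1/4*a_s_4 + 0*a_s_5 + 0*a_s_6
  a_s_3 = 1/10*a_s_1 + 0*a_s_2 + 1/10*a_s_3 + 1/20*a_s_4 + 3/20*a_s_5 + 3/5*a_s_6
  a_s_4 = 1/20*a_s_1 + 3/20*a_s_2 + 1/5*a_s_3 + 1/2*a_s_4 + 1/10*a_s_5 + 0*a_s_6
  a_s_5 = 0*a_s_1 + 1/5*a_s_2 + 3/20*a_s_3 + 1/20*a_s_4 + 2/5*a_s_5 + 1/5*a_s_6

Substituting a_s_1 = 1 and a_s_6 = 0, rearrange to (I - Q) a = r where r[i] = P(i -> s_1):
  [19/20, -3/10, -1/4, 0] . (a_s_2, a_s_3, a_s_4, a_s_5) = 2/5
  [0, 9/10, -1/20, -3/20] . (a_s_2, a_s_3, a_s_4, a_s_5) = 1/10
  [-3/20, -1/5, 1/2, -1/10] . (a_s_2, a_s_3, a_s_4, a_s_5) = 1/20
  [-1/5, -3/20, -1/20, 3/5] . (a_s_2, a_s_3, a_s_4, a_s_5) = 0

Solving yields:
  a_s_2 = 6275/10763
  a_s_3 = 5773/32289
  a_s_4 = 4315/10763
  a_s_5 = 8797/32289

Starting state is s_4, so the absorption probability is a_s_4 = 4315/10763.

Answer: 4315/10763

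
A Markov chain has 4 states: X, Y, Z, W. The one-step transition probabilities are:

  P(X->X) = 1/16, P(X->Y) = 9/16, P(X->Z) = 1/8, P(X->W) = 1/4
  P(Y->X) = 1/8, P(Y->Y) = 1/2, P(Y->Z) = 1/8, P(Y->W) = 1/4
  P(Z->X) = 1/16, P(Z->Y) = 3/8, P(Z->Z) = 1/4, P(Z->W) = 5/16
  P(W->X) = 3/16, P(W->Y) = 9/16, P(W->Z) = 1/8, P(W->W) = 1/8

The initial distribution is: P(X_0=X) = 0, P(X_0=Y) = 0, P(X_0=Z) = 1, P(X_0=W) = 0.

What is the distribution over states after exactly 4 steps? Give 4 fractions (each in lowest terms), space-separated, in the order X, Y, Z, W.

Propagating the distribution step by step (d_{t+1} = d_t * P):
d_0 = (X=0, Y=0, Z=1, W=0)
  d_1[X] = 0*1/16 + 0*1/8 + 1*1/16 + 0*3/16 = 1/16
  d_1[Y] = 0*9/16 + 0*1/2 + 1*3/8 + 0*9/16 = 3/8
  d_1[Z] = 0*1/8 + 0*1/8 + 1*1/4 + 0*1/8 = 1/4
  d_1[W] = 0*1/4 + 0*1/4 + 1*5/16 + 0*1/8 = 5/16
d_1 = (X=1/16, Y=3/8, Z=1/4, W=5/16)
  d_2[X] = 1/16*1/16 + 3/8*1/8 + 1/4*1/16 + 5/16*3/16 = 1/8
  d_2[Y] = 1/16*9/16 + 3/8*1/2 + 1/4*3/8 + 5/16*9/16 = 63/128
  d_2[Z] = 1/16*1/8 + 3/8*1/8 + 1/4*1/4 + 5/16*1/8 = 5/32
  d_2[W] = 1/16*1/4 + 3/8*1/4 + 1/4*5/16 + 5/16*1/8 = 29/128
d_2 = (X=1/8, Y=63/128, Z=5/32, W=29/128)
  d_3[X] = 1/8*1/16 + 63/128*1/8 + 5/32*1/16 + 29/128*3/16 = 249/2048
  d_3[Y] = 1/8*9/16 + 63/128*1/2 + 5/32*3/8 + 29/128*9/16 = 1029/2048
  d_3[Z] = 1/8*1/8 + 63/128*1/8 + 5/32*1/4 + 29/128*1/8 = 37/256
  d_3[W] = 1/8*1/4 + 63/128*1/4 + 5/32*5/16 + 29/128*1/8 = 237/1024
d_3 = (X=249/2048, Y=1029/2048, Z=37/256, W=237/1024)
  d_4[X] = 249/2048*1/16 + 1029/2048*1/8 + 37/256*1/16 + 237/1024*3/16 = 4025/32768
  d_4[Y] = 249/2048*9/16 + 1029/2048*1/2 + 37/256*3/8 + 237/1024*9/16 = 16515/32768
  d_4[Z] = 249/2048*1/8 + 1029/2048*1/8 + 37/256*1/4 + 237/1024*1/8 = 293/2048
  d_4[W] = 249/2048*1/4 + 1029/2048*1/4 + 37/256*5/16 + 237/1024*1/8 = 1885/8192
d_4 = (X=4025/32768, Y=16515/32768, Z=293/2048, W=1885/8192)

Answer: 4025/32768 16515/32768 293/2048 1885/8192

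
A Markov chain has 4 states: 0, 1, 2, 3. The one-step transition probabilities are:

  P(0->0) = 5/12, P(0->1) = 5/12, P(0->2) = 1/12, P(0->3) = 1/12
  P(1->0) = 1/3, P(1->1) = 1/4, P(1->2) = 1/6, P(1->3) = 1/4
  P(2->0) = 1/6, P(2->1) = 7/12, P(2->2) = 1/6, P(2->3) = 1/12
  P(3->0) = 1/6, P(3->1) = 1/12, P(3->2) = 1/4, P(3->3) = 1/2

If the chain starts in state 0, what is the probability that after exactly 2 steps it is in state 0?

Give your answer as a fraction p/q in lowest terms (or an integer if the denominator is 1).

Computing P^2 by repeated multiplication:
P^1 =
  0: [5/12, 5/12, 1/12, 1/12]
  1: [1/3, 1/4, 1/6, 1/4]
  2: [1/6, 7/12, 1/6, 1/12]
  3: [1/6, 1/12, 1/4, 1/2]
P^2 =
  0: [49/144, 1/3, 5/36, 3/16]
  1: [7/24, 23/72, 23/144, 11/48]
  2: [11/36, 23/72, 23/144, 31/144]
  3: [2/9, 5/18, 7/36, 11/36]

(P^2)[0 -> 0] = 49/144

Answer: 49/144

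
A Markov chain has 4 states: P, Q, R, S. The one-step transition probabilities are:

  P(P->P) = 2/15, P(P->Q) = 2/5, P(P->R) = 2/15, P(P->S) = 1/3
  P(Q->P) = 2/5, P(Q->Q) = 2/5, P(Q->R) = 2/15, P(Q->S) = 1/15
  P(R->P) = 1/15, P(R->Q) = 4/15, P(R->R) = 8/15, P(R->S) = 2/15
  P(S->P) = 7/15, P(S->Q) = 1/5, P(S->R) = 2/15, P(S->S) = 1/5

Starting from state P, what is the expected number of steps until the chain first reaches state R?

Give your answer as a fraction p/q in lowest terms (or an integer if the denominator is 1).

Let h_i = expected steps to first reach R from state i.
Boundary: h_R = 0.
First-step equations for the other states:
  h_P = 1 + 2/15*h_P + 2/5*h_Q + 2/15*h_R + 1/3*h_S
  h_Q = 1 + 2/5*h_P + 2/5*h_Q + 2/15*h_R + 1/15*h_S
  h_S = 1 + 7/15*h_P + 1/5*h_Q + 2/15*h_R + 1/5*h_S

Substituting h_R = 0 and rearranging gives the linear system (I - Q) h = 1:
  [13/15, -2/5, -1/3] . (h_P, h_Q, h_S) = 1
  [-2/5, 3/5, -1/15] . (h_P, h_Q, h_S) = 1
  [-7/15, -1/5, 4/5] . (h_P, h_Q, h_S) = 1

Solving yields:
  h_P = 15/2
  h_Q = 15/2
  h_S = 15/2

Starting state is P, so the expected hitting time is h_P = 15/2.

Answer: 15/2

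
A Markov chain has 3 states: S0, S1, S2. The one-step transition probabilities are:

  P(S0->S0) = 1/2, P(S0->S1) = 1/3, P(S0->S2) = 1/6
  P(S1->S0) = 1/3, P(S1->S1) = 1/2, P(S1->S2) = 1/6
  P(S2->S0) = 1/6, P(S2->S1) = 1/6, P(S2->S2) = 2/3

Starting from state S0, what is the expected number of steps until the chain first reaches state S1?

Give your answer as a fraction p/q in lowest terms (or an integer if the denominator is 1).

Answer: 18/5

Derivation:
Let h_i = expected steps to first reach S1 from state i.
Boundary: h_S1 = 0.
First-step equations for the other states:
  h_S0 = 1 + 1/2*h_S0 + 1/3*h_S1 + 1/6*h_S2
  h_S2 = 1 + 1/6*h_S0 + 1/6*h_S1 + 2/3*h_S2

Substituting h_S1 = 0 and rearranging gives the linear system (I - Q) h = 1:
  [1/2, -1/6] . (h_S0, h_S2) = 1
  [-1/6, 1/3] . (h_S0, h_S2) = 1

Solving yields:
  h_S0 = 18/5
  h_S2 = 24/5

Starting state is S0, so the expected hitting time is h_S0 = 18/5.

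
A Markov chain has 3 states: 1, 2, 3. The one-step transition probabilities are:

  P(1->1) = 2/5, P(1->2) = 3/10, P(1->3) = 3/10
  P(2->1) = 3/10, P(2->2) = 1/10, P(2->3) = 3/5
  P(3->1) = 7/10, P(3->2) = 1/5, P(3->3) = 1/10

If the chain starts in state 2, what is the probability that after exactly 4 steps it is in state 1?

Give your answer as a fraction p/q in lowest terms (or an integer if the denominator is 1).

Computing P^4 by repeated multiplication:
P^1 =
  1: [2/5, 3/10, 3/10]
  2: [3/10, 1/10, 3/5]
  3: [7/10, 1/5, 1/10]
P^2 =
  1: [23/50, 21/100, 33/100]
  2: [57/100, 11/50, 21/100]
  3: [41/100, 1/4, 17/50]
P^3 =
  1: [239/500, 9/40, 297/1000]
  2: [441/1000, 47/200, 81/250]
  3: [477/1000, 27/125, 307/1000]
P^4 =
  1: [2333/5000, 2253/10000, 3081/10000]
  2: [4737/10000, 1103/5000, 3057/10000]
  3: [941/2000, 2261/10000, 1517/5000]

(P^4)[2 -> 1] = 4737/10000

Answer: 4737/10000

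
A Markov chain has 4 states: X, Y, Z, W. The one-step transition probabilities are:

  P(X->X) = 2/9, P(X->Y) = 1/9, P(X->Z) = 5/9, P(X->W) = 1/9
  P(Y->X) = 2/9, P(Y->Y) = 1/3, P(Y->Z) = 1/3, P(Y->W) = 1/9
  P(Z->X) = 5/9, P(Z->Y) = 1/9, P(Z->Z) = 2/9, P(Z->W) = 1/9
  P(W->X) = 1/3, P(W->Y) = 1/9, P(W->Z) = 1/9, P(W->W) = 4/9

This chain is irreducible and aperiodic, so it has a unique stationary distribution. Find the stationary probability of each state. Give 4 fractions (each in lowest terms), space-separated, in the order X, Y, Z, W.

Answer: 89/252 1/7 85/252 1/6

Derivation:
The stationary distribution satisfies pi = pi * P, i.e.:
  pi_X = 2/9*pi_X + 2/9*pi_Y + 5/9*pi_Z + 1/3*pi_W
  pi_Y = 1/9*pi_X + 1/3*pi_Y + 1/9*pi_Z + 1/9*pi_W
  pi_Z = 5/9*pi_X + 1/3*pi_Y + 2/9*pi_Z + 1/9*pi_W
  pi_W = 1/9*pi_X + 1/9*pi_Y + 1/9*pi_Z + 4/9*pi_W
with normalization: pi_X + pi_Y + pi_Z + pi_W = 1.

Using the first 3 balance equations plus normalization, the linear system A*pi = b is:
  [-7/9, 2/9, 5/9, 1/3] . pi = 0
  [1/9, -2/3, 1/9, 1/9] . pi = 0
  [5/9, 1/3, -7/9, 1/9] . pi = 0
  [1, 1, 1, 1] . pi = 1

Solving yields:
  pi_X = 89/252
  pi_Y = 1/7
  pi_Z = 85/252
  pi_W = 1/6

Verification (pi * P):
  89/252*2/9 + 1/7*2/9 + 85/252*5/9 + 1/6*1/3 = 89/252 = pi_X  (ok)
  89/252*1/9 + 1/7*1/3 + 85/252*1/9 + 1/6*1/9 = 1/7 = pi_Y  (ok)
  89/252*5/9 + 1/7*1/3 + 85/252*2/9 + 1/6*1/9 = 85/252 = pi_Z  (ok)
  89/252*1/9 + 1/7*1/9 + 85/252*1/9 + 1/6*4/9 = 1/6 = pi_W  (ok)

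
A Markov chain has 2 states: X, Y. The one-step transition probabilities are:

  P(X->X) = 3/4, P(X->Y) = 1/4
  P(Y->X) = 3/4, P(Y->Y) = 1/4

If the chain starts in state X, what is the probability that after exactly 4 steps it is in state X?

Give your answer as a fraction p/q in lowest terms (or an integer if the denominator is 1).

Answer: 3/4

Derivation:
Computing P^4 by repeated multiplication:
P^1 =
  X: [3/4, 1/4]
  Y: [3/4, 1/4]
P^2 =
  X: [3/4, 1/4]
  Y: [3/4, 1/4]
P^3 =
  X: [3/4, 1/4]
  Y: [3/4, 1/4]
P^4 =
  X: [3/4, 1/4]
  Y: [3/4, 1/4]

(P^4)[X -> X] = 3/4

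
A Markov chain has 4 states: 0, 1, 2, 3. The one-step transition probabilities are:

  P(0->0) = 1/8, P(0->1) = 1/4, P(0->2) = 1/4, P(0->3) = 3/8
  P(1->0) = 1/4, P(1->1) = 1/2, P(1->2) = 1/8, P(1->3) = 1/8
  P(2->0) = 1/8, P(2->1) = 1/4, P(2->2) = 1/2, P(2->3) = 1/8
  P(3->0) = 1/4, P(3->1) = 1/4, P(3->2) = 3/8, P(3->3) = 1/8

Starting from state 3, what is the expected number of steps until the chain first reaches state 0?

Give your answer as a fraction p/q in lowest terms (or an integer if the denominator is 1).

Answer: 24/5

Derivation:
Let h_i = expected steps to first reach 0 from state i.
Boundary: h_0 = 0.
First-step equations for the other states:
  h_1 = 1 + 1/4*h_0 + 1/2*h_1 + 1/8*h_2 + 1/8*h_3
  h_2 = 1 + 1/8*h_0 + 1/4*h_1 + 1/2*h_2 + 1/8*h_3
  h_3 = 1 + 1/4*h_0 + 1/4*h_1 + 3/8*h_2 + 1/8*h_3

Substituting h_0 = 0 and rearranging gives the linear system (I - Q) h = 1:
  [1/2, -1/8, -1/8] . (h_1, h_2, h_3) = 1
  [-1/4, 1/2, -1/8] . (h_1, h_2, h_3) = 1
  [-1/4, -3/8, 7/8] . (h_1, h_2, h_3) = 1

Solving yields:
  h_1 = 32/7
  h_2 = 192/35
  h_3 = 24/5

Starting state is 3, so the expected hitting time is h_3 = 24/5.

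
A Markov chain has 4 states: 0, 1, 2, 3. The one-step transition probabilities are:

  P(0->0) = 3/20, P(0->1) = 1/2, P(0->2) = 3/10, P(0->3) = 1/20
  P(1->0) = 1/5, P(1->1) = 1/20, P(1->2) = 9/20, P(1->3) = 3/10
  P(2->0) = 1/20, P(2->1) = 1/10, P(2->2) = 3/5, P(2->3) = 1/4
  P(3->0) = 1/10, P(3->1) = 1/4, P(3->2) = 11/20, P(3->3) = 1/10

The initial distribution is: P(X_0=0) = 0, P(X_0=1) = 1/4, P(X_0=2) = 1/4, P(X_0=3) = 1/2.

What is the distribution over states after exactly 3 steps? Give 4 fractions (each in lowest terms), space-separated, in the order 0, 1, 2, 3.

Propagating the distribution step by step (d_{t+1} = d_t * P):
d_0 = (0=0, 1=1/4, 2=1/4, 3=1/2)
  d_1[0] = 0*3/20 + 1/4*1/5 + 1/4*1/20 + 1/2*1/10 = 9/80
  d_1[1] = 0*1/2 + 1/4*1/20 + 1/4*1/10 + 1/2*1/4 = 13/80
  d_1[2] = 0*3/10 + 1/4*9/20 + 1/4*3/5 + 1/2*11/20 = 43/80
  d_1[3] = 0*1/20 + 1/4*3/10 + 1/4*1/4 + 1/2*1/10 = 3/16
d_1 = (0=9/80, 1=13/80, 2=43/80, 3=3/16)
  d_2[0] = 9/80*3/20 + 13/80*1/5 + 43/80*1/20 + 3/16*1/10 = 19/200
  d_2[1] = 9/80*1/2 + 13/80*1/20 + 43/80*1/10 + 3/16*1/4 = 33/200
  d_2[2] = 9/80*3/10 + 13/80*9/20 + 43/80*3/5 + 3/16*11/20 = 213/400
  d_2[3] = 9/80*1/20 + 13/80*3/10 + 43/80*1/4 + 3/16*1/10 = 83/400
d_2 = (0=19/200, 1=33/200, 2=213/400, 3=83/400)
  d_3[0] = 19/200*3/20 + 33/200*1/5 + 213/400*1/20 + 83/400*1/10 = 757/8000
  d_3[1] = 19/200*1/2 + 33/200*1/20 + 213/400*1/10 + 83/400*1/4 = 1287/8000
  d_3[2] = 19/200*3/10 + 33/200*9/20 + 213/400*3/5 + 83/400*11/20 = 4291/8000
  d_3[3] = 19/200*1/20 + 33/200*3/10 + 213/400*1/4 + 83/400*1/10 = 333/1600
d_3 = (0=757/8000, 1=1287/8000, 2=4291/8000, 3=333/1600)

Answer: 757/8000 1287/8000 4291/8000 333/1600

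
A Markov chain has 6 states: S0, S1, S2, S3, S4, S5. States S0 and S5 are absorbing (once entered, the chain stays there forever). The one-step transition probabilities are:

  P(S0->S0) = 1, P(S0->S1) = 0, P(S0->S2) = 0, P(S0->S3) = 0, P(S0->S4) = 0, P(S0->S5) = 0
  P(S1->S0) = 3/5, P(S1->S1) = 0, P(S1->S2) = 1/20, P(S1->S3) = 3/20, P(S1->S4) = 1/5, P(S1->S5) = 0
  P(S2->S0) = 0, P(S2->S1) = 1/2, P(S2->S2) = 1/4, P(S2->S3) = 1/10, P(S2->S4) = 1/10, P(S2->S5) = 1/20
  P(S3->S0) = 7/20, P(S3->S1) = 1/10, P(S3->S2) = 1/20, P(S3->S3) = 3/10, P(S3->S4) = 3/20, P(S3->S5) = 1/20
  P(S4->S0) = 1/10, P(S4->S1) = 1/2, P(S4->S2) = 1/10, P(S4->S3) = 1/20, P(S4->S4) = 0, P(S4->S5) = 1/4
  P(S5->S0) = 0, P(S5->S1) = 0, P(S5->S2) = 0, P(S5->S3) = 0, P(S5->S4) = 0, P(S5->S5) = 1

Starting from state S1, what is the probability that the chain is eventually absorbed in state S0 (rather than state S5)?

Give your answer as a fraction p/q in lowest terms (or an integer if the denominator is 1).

Answer: 1309/1457

Derivation:
Let a_i = P(absorbed in S0 | start in state i).
Boundary conditions: a_S0 = 1, a_S5 = 0.
For each transient state i, a_i = sum_j P(i->j) * a_j:
  a_S1 = 3/5*a_S0 + 0*a_S1 + 1/20*a_S2 + 3/20*a_S3 + 1/5*a_S4 + 0*a_S5
  a_S2 = 0*a_S0 + 1/2*a_S1 + 1/4*a_S2 + 1/10*a_S3 + 1/10*a_S4 + 1/20*a_S5
  a_S3 = 7/20*a_S0 + 1/10*a_S1 + 1/20*a_S2 + 3/10*a_S3 + 3/20*a_S4 + 1/20*a_S5
  a_S4 = 1/10*a_S0 + 1/2*a_S1 + 1/10*a_S2 + 1/20*a_S3 + 0*a_S4 + 1/4*a_S5

Substituting a_S0 = 1 and a_S5 = 0, rearrange to (I - Q) a = r where r[i] = P(i -> S0):
  [1, -1/20, -3/20, -1/5] . (a_S1, a_S2, a_S3, a_S4) = 3/5
  [-1/2, 3/4, -1/10, -1/10] . (a_S1, a_S2, a_S3, a_S4) = 0
  [-1/10, -1/20, 7/10, -3/20] . (a_S1, a_S2, a_S3, a_S4) = 7/20
  [-1/2, -1/10, -1/20, 1] . (a_S1, a_S2, a_S3, a_S4) = 1/10

Solving yields:
  a_S1 = 1309/1457
  a_S2 = 1164/1457
  a_S3 = 1208/1457
  a_S4 = 977/1457

Starting state is S1, so the absorption probability is a_S1 = 1309/1457.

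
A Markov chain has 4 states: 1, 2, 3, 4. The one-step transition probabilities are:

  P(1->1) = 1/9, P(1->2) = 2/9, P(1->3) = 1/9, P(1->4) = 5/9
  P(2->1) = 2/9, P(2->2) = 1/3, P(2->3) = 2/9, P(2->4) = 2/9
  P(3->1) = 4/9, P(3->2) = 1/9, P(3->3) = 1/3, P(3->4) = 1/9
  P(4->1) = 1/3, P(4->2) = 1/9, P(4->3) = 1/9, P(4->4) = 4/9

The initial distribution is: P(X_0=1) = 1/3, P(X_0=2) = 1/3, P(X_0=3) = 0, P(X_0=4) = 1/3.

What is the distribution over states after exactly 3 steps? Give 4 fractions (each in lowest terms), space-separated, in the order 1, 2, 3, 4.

Answer: 197/729 400/2187 370/2187 826/2187

Derivation:
Propagating the distribution step by step (d_{t+1} = d_t * P):
d_0 = (1=1/3, 2=1/3, 3=0, 4=1/3)
  d_1[1] = 1/3*1/9 + 1/3*2/9 + 0*4/9 + 1/3*1/3 = 2/9
  d_1[2] = 1/3*2/9 + 1/3*1/3 + 0*1/9 + 1/3*1/9 = 2/9
  d_1[3] = 1/3*1/9 + 1/3*2/9 + 0*1/3 + 1/3*1/9 = 4/27
  d_1[4] = 1/3*5/9 + 1/3*2/9 + 0*1/9 + 1/3*4/9 = 11/27
d_1 = (1=2/9, 2=2/9, 3=4/27, 4=11/27)
  d_2[1] = 2/9*1/9 + 2/9*2/9 + 4/27*4/9 + 11/27*1/3 = 67/243
  d_2[2] = 2/9*2/9 + 2/9*1/3 + 4/27*1/9 + 11/27*1/9 = 5/27
  d_2[3] = 2/9*1/9 + 2/9*2/9 + 4/27*1/3 + 11/27*1/9 = 41/243
  d_2[4] = 2/9*5/9 + 2/9*2/9 + 4/27*1/9 + 11/27*4/9 = 10/27
d_2 = (1=67/243, 2=5/27, 3=41/243, 4=10/27)
  d_3[1] = 67/243*1/9 + 5/27*2/9 + 41/243*4/9 + 10/27*1/3 = 197/729
  d_3[2] = 67/243*2/9 + 5/27*1/3 + 41/243*1/9 + 10/27*1/9 = 400/2187
  d_3[3] = 67/243*1/9 + 5/27*2/9 + 41/243*1/3 + 10/27*1/9 = 370/2187
  d_3[4] = 67/243*5/9 + 5/27*2/9 + 41/243*1/9 + 10/27*4/9 = 826/2187
d_3 = (1=197/729, 2=400/2187, 3=370/2187, 4=826/2187)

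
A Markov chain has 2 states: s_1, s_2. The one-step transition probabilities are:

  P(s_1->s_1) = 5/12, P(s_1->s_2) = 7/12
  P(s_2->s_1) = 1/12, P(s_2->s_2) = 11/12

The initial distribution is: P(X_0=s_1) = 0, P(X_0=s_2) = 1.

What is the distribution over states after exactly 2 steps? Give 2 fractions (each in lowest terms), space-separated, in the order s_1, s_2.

Propagating the distribution step by step (d_{t+1} = d_t * P):
d_0 = (s_1=0, s_2=1)
  d_1[s_1] = 0*5/12 + 1*1/12 = 1/12
  d_1[s_2] = 0*7/12 + 1*11/12 = 11/12
d_1 = (s_1=1/12, s_2=11/12)
  d_2[s_1] = 1/12*5/12 + 11/12*1/12 = 1/9
  d_2[s_2] = 1/12*7/12 + 11/12*11/12 = 8/9
d_2 = (s_1=1/9, s_2=8/9)

Answer: 1/9 8/9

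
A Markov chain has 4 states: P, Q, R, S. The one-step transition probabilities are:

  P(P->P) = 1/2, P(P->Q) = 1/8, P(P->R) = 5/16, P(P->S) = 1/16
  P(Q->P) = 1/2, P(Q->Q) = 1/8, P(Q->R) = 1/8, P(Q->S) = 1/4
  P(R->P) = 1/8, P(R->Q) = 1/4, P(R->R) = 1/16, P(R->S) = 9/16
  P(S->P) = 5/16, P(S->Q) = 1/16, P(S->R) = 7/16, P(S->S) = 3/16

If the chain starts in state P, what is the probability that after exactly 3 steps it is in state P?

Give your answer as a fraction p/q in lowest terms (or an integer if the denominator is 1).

Computing P^3 by repeated multiplication:
P^1 =
  P: [1/2, 1/8, 5/16, 1/16]
  Q: [1/2, 1/8, 1/8, 1/4]
  R: [1/8, 1/4, 1/16, 9/16]
  S: [5/16, 1/16, 7/16, 3/16]
P^2 =
  P: [95/256, 41/256, 7/32, 1/4]
  Q: [13/32, 1/8, 37/128, 23/128]
  R: [95/256, 25/256, 41/128, 27/128]
  S: [77/256, 43/256, 55/256, 81/256]
P^3 =
  P: [95/256, 35/256, 1061/4096, 955/4096]
  Q: [733/2048, 307/2048, 245/1024, 259/1024]
  R: [697/2048, 311/2048, 985/4096, 1095/4096]
  S: [1475/4096, 541/4096, 1093/4096, 987/4096]

(P^3)[P -> P] = 95/256

Answer: 95/256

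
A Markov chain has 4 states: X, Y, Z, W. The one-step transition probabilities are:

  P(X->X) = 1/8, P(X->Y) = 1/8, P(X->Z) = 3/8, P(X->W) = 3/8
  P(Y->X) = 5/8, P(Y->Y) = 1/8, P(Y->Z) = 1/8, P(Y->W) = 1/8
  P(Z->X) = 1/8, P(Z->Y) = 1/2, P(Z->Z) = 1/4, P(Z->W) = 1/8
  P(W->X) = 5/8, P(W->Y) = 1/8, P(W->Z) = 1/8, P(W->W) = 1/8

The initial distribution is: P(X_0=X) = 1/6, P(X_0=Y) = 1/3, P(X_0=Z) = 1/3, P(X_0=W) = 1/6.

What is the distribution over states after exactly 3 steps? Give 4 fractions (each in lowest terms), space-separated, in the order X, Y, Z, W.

Propagating the distribution step by step (d_{t+1} = d_t * P):
d_0 = (X=1/6, Y=1/3, Z=1/3, W=1/6)
  d_1[X] = 1/6*1/8 + 1/3*5/8 + 1/3*1/8 + 1/6*5/8 = 3/8
  d_1[Y] = 1/6*1/8 + 1/3*1/8 + 1/3*1/2 + 1/6*1/8 = 1/4
  d_1[Z] = 1/6*3/8 + 1/3*1/8 + 1/3*1/4 + 1/6*1/8 = 5/24
  d_1[W] = 1/6*3/8 + 1/3*1/8 + 1/3*1/8 + 1/6*1/8 = 1/6
d_1 = (X=3/8, Y=1/4, Z=5/24, W=1/6)
  d_2[X] = 3/8*1/8 + 1/4*5/8 + 5/24*1/8 + 1/6*5/8 = 1/3
  d_2[Y] = 3/8*1/8 + 1/4*1/8 + 5/24*1/2 + 1/6*1/8 = 13/64
  d_2[Z] = 3/8*3/8 + 1/4*1/8 + 5/24*1/4 + 1/6*1/8 = 47/192
  d_2[W] = 3/8*3/8 + 1/4*1/8 + 5/24*1/8 + 1/6*1/8 = 7/32
d_2 = (X=1/3, Y=13/64, Z=47/192, W=7/32)
  d_3[X] = 1/3*1/8 + 13/64*5/8 + 47/192*1/8 + 7/32*5/8 = 43/128
  d_3[Y] = 1/3*1/8 + 13/64*1/8 + 47/192*1/2 + 7/32*1/8 = 111/512
  d_3[Z] = 1/3*3/8 + 13/64*1/8 + 47/192*1/4 + 7/32*1/8 = 367/1536
  d_3[W] = 1/3*3/8 + 13/64*1/8 + 47/192*1/8 + 7/32*1/8 = 5/24
d_3 = (X=43/128, Y=111/512, Z=367/1536, W=5/24)

Answer: 43/128 111/512 367/1536 5/24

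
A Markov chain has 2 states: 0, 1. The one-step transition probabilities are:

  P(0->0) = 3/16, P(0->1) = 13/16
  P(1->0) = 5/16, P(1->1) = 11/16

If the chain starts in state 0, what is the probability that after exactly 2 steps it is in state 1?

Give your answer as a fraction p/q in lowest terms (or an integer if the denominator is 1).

Answer: 91/128

Derivation:
Computing P^2 by repeated multiplication:
P^1 =
  0: [3/16, 13/16]
  1: [5/16, 11/16]
P^2 =
  0: [37/128, 91/128]
  1: [35/128, 93/128]

(P^2)[0 -> 1] = 91/128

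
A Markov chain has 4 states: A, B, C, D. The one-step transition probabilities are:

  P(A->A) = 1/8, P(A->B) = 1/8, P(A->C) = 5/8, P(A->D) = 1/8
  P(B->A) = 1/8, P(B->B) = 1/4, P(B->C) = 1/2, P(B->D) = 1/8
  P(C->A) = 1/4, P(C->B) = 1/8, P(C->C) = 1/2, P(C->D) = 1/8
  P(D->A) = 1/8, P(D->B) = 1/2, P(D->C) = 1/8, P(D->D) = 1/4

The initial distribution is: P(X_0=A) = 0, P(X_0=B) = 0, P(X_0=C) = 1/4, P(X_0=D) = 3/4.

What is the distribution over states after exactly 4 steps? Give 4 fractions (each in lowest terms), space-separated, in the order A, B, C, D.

Propagating the distribution step by step (d_{t+1} = d_t * P):
d_0 = (A=0, B=0, C=1/4, D=3/4)
  d_1[A] = 0*1/8 + 0*1/8 + 1/4*1/4 + 3/4*1/8 = 5/32
  d_1[B] = 0*1/8 + 0*1/4 + 1/4*1/8 + 3/4*1/2 = 13/32
  d_1[C] = 0*5/8 + 0*1/2 + 1/4*1/2 + 3/4*1/8 = 7/32
  d_1[D] = 0*1/8 + 0*1/8 + 1/4*1/8 + 3/4*1/4 = 7/32
d_1 = (A=5/32, B=13/32, C=7/32, D=7/32)
  d_2[A] = 5/32*1/8 + 13/32*1/8 + 7/32*1/4 + 7/32*1/8 = 39/256
  d_2[B] = 5/32*1/8 + 13/32*1/4 + 7/32*1/8 + 7/32*1/2 = 33/128
  d_2[C] = 5/32*5/8 + 13/32*1/2 + 7/32*1/2 + 7/32*1/8 = 7/16
  d_2[D] = 5/32*1/8 + 13/32*1/8 + 7/32*1/8 + 7/32*1/4 = 39/256
d_2 = (A=39/256, B=33/128, C=7/16, D=39/256)
  d_3[A] = 39/256*1/8 + 33/128*1/8 + 7/16*1/4 + 39/256*1/8 = 23/128
  d_3[B] = 39/256*1/8 + 33/128*1/4 + 7/16*1/8 + 39/256*1/2 = 439/2048
  d_3[C] = 39/256*5/8 + 33/128*1/2 + 7/16*1/2 + 39/256*1/8 = 473/1024
  d_3[D] = 39/256*1/8 + 33/128*1/8 + 7/16*1/8 + 39/256*1/4 = 295/2048
d_3 = (A=23/128, B=439/2048, C=473/1024, D=295/2048)
  d_4[A] = 23/128*1/8 + 439/2048*1/8 + 473/1024*1/4 + 295/2048*1/8 = 1497/8192
  d_4[B] = 23/128*1/8 + 439/2048*1/4 + 473/1024*1/8 + 295/2048*1/2 = 843/4096
  d_4[C] = 23/128*5/8 + 439/2048*1/2 + 473/1024*1/2 + 295/2048*1/8 = 7675/16384
  d_4[D] = 23/128*1/8 + 439/2048*1/8 + 473/1024*1/8 + 295/2048*1/4 = 2343/16384
d_4 = (A=1497/8192, B=843/4096, C=7675/16384, D=2343/16384)

Answer: 1497/8192 843/4096 7675/16384 2343/16384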